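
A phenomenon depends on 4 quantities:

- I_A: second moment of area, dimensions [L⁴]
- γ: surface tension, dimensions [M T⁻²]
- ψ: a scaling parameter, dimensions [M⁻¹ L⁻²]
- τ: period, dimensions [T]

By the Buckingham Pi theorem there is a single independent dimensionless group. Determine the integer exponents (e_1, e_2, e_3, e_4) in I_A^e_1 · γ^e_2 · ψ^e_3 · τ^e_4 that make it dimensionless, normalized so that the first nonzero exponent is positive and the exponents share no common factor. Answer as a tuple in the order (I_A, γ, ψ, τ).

(1, 2, 2, 4)

M: e_1·(0) + e_2·(1) + e_3·(-1) + e_4·(0) = 0
L: e_1·(4) + e_2·(0) + e_3·(-2) + e_4·(0) = 0
T: e_1·(0) + e_2·(-2) + e_3·(0) + e_4·(1) = 0
Solving this homogeneous linear system for the smallest-integer solution (first nonzero entry positive) gives (1, 2, 2, 4).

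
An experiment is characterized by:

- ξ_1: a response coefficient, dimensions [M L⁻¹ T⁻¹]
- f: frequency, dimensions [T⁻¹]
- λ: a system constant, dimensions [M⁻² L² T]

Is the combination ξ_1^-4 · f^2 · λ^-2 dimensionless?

Sum the exponent of each base dimension across the product:
  M: −4·[ξ_1]_M + 2·[f]_M − 2·[λ]_M = −4·(1) + 2·(0) − 2·(-2) = 0
  L: −4·[ξ_1]_L + 2·[f]_L − 2·[λ]_L = −4·(-1) + 2·(0) − 2·(2) = 0
  T: −4·[ξ_1]_T + 2·[f]_T − 2·[λ]_T = −4·(-1) + 2·(-1) − 2·(1) = 0
All base exponents vanish — dimensionless.

yes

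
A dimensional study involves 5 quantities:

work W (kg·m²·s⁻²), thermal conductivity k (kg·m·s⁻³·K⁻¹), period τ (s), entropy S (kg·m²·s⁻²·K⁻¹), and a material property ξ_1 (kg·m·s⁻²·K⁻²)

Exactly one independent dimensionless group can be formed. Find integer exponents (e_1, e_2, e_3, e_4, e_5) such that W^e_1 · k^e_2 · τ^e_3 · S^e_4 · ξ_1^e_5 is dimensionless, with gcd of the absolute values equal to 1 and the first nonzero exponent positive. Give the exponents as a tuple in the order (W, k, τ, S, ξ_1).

(1, -1, -1, -1, 1)

M: e_1·(1) + e_2·(1) + e_3·(0) + e_4·(1) + e_5·(1) = 0
L: e_1·(2) + e_2·(1) + e_3·(0) + e_4·(2) + e_5·(1) = 0
T: e_1·(-2) + e_2·(-3) + e_3·(1) + e_4·(-2) + e_5·(-2) = 0
Θ: e_1·(0) + e_2·(-1) + e_3·(0) + e_4·(-1) + e_5·(-2) = 0
Solving this homogeneous linear system for the smallest-integer solution (first nonzero entry positive) gives (1, -1, -1, -1, 1).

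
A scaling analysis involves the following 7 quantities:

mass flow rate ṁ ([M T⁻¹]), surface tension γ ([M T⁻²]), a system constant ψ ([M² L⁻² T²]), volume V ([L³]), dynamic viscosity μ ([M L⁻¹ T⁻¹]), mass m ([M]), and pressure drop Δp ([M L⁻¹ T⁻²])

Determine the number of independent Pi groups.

There are 7 variables and 3 base dimensions (M, L, T).
The dimension matrix has rank 3.
Independent dimensionless groups: 7 − 3 = 4.

4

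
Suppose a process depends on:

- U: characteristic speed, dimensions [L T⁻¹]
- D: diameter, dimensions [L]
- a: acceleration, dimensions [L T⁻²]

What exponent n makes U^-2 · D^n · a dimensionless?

1

Balance the L exponent: (1)·n from D, plus −2·(1) + (1) = -1 from the rest, must sum to zero.
n − 1 = 0, so n = 1.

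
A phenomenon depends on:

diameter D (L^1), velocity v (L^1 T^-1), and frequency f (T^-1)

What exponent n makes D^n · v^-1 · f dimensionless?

Balance the L exponent: (1)·n from D, plus −(1) + (0) = -1 from the rest, must sum to zero.
n − 1 = 0, so n = 1.

1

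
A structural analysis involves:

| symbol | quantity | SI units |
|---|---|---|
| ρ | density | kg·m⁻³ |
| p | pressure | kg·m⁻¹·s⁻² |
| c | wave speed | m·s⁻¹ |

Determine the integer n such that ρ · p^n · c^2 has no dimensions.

Balance the M exponent: (1)·n from p, plus (1) + 2·(0) = 1 from the rest, must sum to zero.
n + 1 = 0, so n = -1.

-1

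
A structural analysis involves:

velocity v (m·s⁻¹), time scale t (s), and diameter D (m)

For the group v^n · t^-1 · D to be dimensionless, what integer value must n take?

Balance the L exponent: (1)·n from v, plus −(0) + (1) = 1 from the rest, must sum to zero.
n + 1 = 0, so n = -1.

-1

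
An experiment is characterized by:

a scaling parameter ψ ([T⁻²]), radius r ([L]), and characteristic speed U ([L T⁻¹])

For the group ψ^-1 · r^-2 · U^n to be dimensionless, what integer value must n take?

Balance the L exponent: (1)·n from U, plus −(0) − 2·(1) = -2 from the rest, must sum to zero.
n − 2 = 0, so n = 2.

2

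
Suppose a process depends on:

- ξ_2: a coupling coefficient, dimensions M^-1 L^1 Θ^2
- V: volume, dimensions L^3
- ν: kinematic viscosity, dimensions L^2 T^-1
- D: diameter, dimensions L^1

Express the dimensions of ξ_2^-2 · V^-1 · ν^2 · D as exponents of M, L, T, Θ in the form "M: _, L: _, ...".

M: 2, L: 0, T: -2, Θ: -4

Collect each base-dimension exponent across the product:
  M: −2·(-1) − (0) + 2·(0) + (0) = 2
  L: −2·(1) − (3) + 2·(2) + (1) = 0
  T: −2·(0) − (0) + 2·(-1) + (0) = -2
  Θ: −2·(2) − (0) + 2·(0) + (0) = -4
So the dimensions are [M² T⁻² Θ⁻⁴].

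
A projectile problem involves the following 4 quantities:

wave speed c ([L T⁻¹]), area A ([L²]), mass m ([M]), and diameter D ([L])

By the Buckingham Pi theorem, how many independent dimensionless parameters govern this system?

1

There are 4 variables and 3 base dimensions (M, L, T).
The dimension matrix has rank 3.
Independent dimensionless groups: 4 − 3 = 1.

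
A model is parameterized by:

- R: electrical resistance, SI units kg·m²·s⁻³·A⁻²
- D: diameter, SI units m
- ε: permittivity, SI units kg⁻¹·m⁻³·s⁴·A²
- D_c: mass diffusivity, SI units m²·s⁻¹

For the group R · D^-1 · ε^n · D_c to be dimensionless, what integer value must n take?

Balance the M exponent: (-1)·n from ε, plus (1) − (0) + (0) = 1 from the rest, must sum to zero.
−n + 1 = 0, so n = 1.

1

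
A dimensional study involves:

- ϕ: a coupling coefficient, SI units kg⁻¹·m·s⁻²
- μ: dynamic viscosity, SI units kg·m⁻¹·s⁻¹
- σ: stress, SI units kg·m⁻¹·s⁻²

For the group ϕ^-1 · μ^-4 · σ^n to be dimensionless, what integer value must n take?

Balance the M exponent: (1)·n from σ, plus −(-1) − 4·(1) = -3 from the rest, must sum to zero.
n − 3 = 0, so n = 3.

3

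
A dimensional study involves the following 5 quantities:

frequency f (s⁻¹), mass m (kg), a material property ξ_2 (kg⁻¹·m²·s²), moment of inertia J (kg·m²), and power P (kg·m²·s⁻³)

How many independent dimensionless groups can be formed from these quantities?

2

There are 5 variables and 3 base dimensions (M, L, T).
The dimension matrix has rank 3.
Independent dimensionless groups: 5 − 3 = 2.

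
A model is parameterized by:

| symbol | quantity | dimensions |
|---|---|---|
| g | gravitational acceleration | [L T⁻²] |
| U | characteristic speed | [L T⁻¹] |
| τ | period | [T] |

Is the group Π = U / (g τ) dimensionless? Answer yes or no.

yes

Sum the exponent of each base dimension across the product:
  M: −[g]_M + [U]_M − [τ]_M = −(0) + (0) − (0) = 0
  L: −[g]_L + [U]_L − [τ]_L = −(1) + (1) − (0) = 0
  T: −[g]_T + [U]_T − [τ]_T = −(-2) + (-1) − (1) = 0
  N: −[g]_N + [U]_N − [τ]_N = −(0) + (0) − (0) = 0
All base exponents vanish — dimensionless.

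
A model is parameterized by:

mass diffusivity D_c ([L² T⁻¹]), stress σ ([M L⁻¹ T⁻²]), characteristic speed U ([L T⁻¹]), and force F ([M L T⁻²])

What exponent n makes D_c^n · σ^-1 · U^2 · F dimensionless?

Balance the L exponent: (2)·n from D_c, plus −(-1) + 2·(1) + (1) = 4 from the rest, must sum to zero.
2n + 4 = 0, so n = -2.

-2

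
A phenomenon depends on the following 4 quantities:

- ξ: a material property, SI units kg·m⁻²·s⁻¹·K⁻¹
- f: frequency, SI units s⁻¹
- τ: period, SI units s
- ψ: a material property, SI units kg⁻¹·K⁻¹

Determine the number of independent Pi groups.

1

There are 4 variables and 4 base dimensions (M, L, T, Θ).
The dimension matrix has rank 3 (less than 4: the dimension vectors are linearly dependent).
Independent dimensionless groups: 4 − 3 = 1.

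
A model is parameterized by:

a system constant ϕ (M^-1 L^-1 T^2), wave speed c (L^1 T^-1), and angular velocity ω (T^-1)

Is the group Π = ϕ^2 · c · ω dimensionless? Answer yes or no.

no

Sum the exponent of each base dimension across the product:
  M: 2·[ϕ]_M + [c]_M + [ω]_M = 2·(-1) + (0) + (0) = -2
  L: 2·[ϕ]_L + [c]_L + [ω]_L = 2·(-1) + (1) + (0) = -1
  T: 2·[ϕ]_T + [c]_T + [ω]_T = 2·(2) + (-1) + (-1) = 2
Net dimensions [M⁻² L⁻¹ T²] ≠ [1] — not dimensionless.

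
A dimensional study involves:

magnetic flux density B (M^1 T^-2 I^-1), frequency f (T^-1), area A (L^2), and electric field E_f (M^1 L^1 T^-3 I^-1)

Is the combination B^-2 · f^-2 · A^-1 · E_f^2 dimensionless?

yes

Sum the exponent of each base dimension across the product:
  M: −2·[B]_M − 2·[f]_M − [A]_M + 2·[E_f]_M = −2·(1) − 2·(0) − (0) + 2·(1) = 0
  L: −2·[B]_L − 2·[f]_L − [A]_L + 2·[E_f]_L = −2·(0) − 2·(0) − (2) + 2·(1) = 0
  T: −2·[B]_T − 2·[f]_T − [A]_T + 2·[E_f]_T = −2·(-2) − 2·(-1) − (0) + 2·(-3) = 0
  I: −2·[B]_I − 2·[f]_I − [A]_I + 2·[E_f]_I = −2·(-1) − 2·(0) − (0) + 2·(-1) = 0
All base exponents vanish — dimensionless.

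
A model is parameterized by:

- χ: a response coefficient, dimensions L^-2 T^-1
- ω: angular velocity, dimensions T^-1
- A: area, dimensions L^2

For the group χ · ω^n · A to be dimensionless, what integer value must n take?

-1

Balance the T exponent: (-1)·n from ω, plus (-1) + (0) = -1 from the rest, must sum to zero.
−n − 1 = 0, so n = -1.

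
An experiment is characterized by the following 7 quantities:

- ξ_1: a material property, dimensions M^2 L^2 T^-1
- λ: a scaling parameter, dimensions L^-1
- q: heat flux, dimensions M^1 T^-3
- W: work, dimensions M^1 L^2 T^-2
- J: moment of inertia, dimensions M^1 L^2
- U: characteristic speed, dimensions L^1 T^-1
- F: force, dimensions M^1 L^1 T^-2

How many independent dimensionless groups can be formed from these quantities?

4

There are 7 variables and 3 base dimensions (M, L, T).
The dimension matrix has rank 3.
Independent dimensionless groups: 7 − 3 = 4.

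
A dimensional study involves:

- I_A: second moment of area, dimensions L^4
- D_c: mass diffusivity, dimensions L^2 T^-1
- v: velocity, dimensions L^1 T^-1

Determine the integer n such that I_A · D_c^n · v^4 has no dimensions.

-4

Balance the L exponent: (2)·n from D_c, plus (4) + 4·(1) = 8 from the rest, must sum to zero.
2n + 8 = 0, so n = -4.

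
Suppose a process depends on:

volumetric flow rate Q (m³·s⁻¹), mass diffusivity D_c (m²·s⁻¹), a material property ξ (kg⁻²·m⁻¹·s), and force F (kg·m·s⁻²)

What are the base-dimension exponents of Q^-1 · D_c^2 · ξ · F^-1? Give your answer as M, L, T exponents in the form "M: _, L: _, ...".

Collect each base-dimension exponent across the product:
  M: −(0) + 2·(0) + (-2) − (1) = -3
  L: −(3) + 2·(2) + (-1) − (1) = -1
  T: −(-1) + 2·(-1) + (1) − (-2) = 2
So the dimensions are [M⁻³ L⁻¹ T²].

M: -3, L: -1, T: 2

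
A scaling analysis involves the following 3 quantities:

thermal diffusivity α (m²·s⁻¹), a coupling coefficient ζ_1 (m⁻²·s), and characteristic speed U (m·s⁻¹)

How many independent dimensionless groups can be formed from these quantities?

1

There are 3 variables and 2 base dimensions (L, T).
The dimension matrix has rank 2.
Independent dimensionless groups: 3 − 2 = 1.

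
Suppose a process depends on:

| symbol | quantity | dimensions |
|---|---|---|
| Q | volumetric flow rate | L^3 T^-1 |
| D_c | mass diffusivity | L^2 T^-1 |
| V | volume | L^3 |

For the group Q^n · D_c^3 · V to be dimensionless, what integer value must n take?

Balance the L exponent: (3)·n from Q, plus 3·(2) + (3) = 9 from the rest, must sum to zero.
3n + 9 = 0, so n = -3.

-3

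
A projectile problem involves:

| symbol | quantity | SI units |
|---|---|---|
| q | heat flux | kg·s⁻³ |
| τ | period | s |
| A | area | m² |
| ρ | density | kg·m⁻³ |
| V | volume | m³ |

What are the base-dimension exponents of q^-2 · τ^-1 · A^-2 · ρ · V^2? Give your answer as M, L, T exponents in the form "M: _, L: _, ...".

M: -1, L: -1, T: 5

Collect each base-dimension exponent across the product:
  M: −2·(1) − (0) − 2·(0) + (1) + 2·(0) = -1
  L: −2·(0) − (0) − 2·(2) + (-3) + 2·(3) = -1
  T: −2·(-3) − (1) − 2·(0) + (0) + 2·(0) = 5
So the dimensions are [M⁻¹ L⁻¹ T⁵].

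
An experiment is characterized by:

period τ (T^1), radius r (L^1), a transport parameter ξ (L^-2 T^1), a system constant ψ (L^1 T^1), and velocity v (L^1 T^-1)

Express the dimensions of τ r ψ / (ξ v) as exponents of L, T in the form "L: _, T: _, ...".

Collect each base-dimension exponent across the product:
  L: (0) + (1) − (-2) + (1) − (1) = 3
  T: (1) + (0) − (1) + (1) − (-1) = 2
So the dimensions are [L³ T²].

L: 3, T: 2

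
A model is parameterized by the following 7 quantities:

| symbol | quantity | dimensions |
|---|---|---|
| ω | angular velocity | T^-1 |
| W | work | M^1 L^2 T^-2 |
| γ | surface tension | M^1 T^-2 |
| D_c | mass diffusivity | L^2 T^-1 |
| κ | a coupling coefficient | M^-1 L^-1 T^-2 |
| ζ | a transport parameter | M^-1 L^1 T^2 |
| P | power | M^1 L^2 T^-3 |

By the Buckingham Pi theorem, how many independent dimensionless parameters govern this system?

4

There are 7 variables and 3 base dimensions (M, L, T).
The dimension matrix has rank 3.
Independent dimensionless groups: 7 − 3 = 4.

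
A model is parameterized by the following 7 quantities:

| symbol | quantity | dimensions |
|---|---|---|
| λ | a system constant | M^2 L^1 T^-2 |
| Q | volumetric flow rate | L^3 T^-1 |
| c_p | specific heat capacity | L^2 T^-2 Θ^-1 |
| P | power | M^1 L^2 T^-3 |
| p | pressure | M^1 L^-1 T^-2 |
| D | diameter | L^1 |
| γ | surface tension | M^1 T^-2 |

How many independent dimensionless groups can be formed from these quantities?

There are 7 variables and 4 base dimensions (M, L, T, Θ).
The dimension matrix has rank 4.
Independent dimensionless groups: 7 − 4 = 3.

3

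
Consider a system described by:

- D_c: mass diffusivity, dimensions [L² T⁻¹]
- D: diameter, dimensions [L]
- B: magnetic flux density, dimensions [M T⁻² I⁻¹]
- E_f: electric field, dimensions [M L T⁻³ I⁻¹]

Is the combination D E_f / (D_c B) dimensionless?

yes

Sum the exponent of each base dimension across the product:
  M: −[D_c]_M + [D]_M − [B]_M + [E_f]_M = −(0) + (0) − (1) + (1) = 0
  L: −[D_c]_L + [D]_L − [B]_L + [E_f]_L = −(2) + (1) − (0) + (1) = 0
  T: −[D_c]_T + [D]_T − [B]_T + [E_f]_T = −(-1) + (0) − (-2) + (-3) = 0
  I: −[D_c]_I + [D]_I − [B]_I + [E_f]_I = −(0) + (0) − (-1) + (-1) = 0
All base exponents vanish — dimensionless.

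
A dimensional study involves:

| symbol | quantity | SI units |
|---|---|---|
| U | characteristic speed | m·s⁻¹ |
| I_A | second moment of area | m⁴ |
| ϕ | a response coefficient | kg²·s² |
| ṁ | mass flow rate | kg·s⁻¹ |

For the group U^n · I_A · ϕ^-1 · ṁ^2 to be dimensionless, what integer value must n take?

-4

Balance the L exponent: (1)·n from U, plus (4) − (0) + 2·(0) = 4 from the rest, must sum to zero.
n + 4 = 0, so n = -4.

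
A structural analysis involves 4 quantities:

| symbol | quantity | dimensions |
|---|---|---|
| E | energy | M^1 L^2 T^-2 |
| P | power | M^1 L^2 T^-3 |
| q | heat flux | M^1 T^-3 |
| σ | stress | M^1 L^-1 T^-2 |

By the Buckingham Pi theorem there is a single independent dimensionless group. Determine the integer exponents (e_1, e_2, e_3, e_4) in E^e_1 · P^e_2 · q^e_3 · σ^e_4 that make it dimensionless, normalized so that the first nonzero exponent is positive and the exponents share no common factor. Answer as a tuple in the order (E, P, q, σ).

M: e_1·(1) + e_2·(1) + e_3·(1) + e_4·(1) = 0
L: e_1·(2) + e_2·(2) + e_3·(0) + e_4·(-1) = 0
T: e_1·(-2) + e_2·(-3) + e_3·(-3) + e_4·(-2) = 0
Solving this homogeneous linear system for the smallest-integer solution (first nonzero entry positive) gives (2, -3, 3, -2).

(2, -3, 3, -2)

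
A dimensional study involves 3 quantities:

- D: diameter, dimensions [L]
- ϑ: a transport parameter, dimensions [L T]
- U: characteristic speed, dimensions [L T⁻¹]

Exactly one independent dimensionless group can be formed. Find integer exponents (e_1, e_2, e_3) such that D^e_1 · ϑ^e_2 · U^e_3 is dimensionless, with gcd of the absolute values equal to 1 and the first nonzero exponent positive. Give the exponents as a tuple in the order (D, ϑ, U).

(2, -1, -1)

L: e_1·(1) + e_2·(1) + e_3·(1) = 0
T: e_1·(0) + e_2·(1) + e_3·(-1) = 0
Solving this homogeneous linear system for the smallest-integer solution (first nonzero entry positive) gives (2, -1, -1).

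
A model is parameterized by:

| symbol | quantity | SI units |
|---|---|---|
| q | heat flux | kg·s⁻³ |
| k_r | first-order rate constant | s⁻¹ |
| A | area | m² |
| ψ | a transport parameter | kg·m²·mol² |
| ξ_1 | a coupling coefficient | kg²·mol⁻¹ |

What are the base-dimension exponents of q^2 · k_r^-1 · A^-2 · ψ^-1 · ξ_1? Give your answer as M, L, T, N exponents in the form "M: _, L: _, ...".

M: 3, L: -6, T: -5, N: -3

Collect each base-dimension exponent across the product:
  M: 2·(1) − (0) − 2·(0) − (1) + (2) = 3
  L: 2·(0) − (0) − 2·(2) − (2) + (0) = -6
  T: 2·(-3) − (-1) − 2·(0) − (0) + (0) = -5
  N: 2·(0) − (0) − 2·(0) − (2) + (-1) = -3
So the dimensions are [M³ L⁻⁶ T⁻⁵ N⁻³].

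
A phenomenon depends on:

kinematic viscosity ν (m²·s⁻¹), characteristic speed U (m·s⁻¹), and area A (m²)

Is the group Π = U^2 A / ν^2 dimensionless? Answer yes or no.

Sum the exponent of each base dimension across the product:
  L: −2·[ν]_L + 2·[U]_L + [A]_L = −2·(2) + 2·(1) + (2) = 0
  T: −2·[ν]_T + 2·[U]_T + [A]_T = −2·(-1) + 2·(-1) + (0) = 0
All base exponents vanish — dimensionless.

yes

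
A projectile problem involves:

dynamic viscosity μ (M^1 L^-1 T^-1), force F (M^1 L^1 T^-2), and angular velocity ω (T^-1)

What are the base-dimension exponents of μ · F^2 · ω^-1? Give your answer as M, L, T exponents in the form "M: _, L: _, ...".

Collect each base-dimension exponent across the product:
  M: (1) + 2·(1) − (0) = 3
  L: (-1) + 2·(1) − (0) = 1
  T: (-1) + 2·(-2) − (-1) = -4
So the dimensions are [M³ L T⁻⁴].

M: 3, L: 1, T: -4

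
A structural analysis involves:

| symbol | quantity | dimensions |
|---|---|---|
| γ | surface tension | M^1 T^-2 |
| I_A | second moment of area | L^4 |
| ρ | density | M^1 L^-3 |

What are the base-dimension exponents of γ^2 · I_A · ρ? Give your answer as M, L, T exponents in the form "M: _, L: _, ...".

Collect each base-dimension exponent across the product:
  M: 2·(1) + (0) + (1) = 3
  L: 2·(0) + (4) + (-3) = 1
  T: 2·(-2) + (0) + (0) = -4
So the dimensions are [M³ L T⁻⁴].

M: 3, L: 1, T: -4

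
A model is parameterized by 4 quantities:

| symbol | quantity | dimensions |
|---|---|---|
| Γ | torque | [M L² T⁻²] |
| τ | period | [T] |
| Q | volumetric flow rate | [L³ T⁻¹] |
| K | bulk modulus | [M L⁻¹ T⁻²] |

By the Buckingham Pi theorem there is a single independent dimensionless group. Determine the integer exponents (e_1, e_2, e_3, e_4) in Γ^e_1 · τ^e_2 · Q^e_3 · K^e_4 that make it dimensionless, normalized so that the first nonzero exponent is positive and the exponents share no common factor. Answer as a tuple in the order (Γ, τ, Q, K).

M: e_1·(1) + e_2·(0) + e_3·(0) + e_4·(1) = 0
L: e_1·(2) + e_2·(0) + e_3·(3) + e_4·(-1) = 0
T: e_1·(-2) + e_2·(1) + e_3·(-1) + e_4·(-2) = 0
Solving this homogeneous linear system for the smallest-integer solution (first nonzero entry positive) gives (1, -1, -1, -1).

(1, -1, -1, -1)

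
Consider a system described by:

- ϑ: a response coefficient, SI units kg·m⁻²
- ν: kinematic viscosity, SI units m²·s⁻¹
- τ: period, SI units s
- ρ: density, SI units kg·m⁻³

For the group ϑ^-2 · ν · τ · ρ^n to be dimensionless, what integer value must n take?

2

Balance the M exponent: (1)·n from ρ, plus −2·(1) + (0) + (0) = -2 from the rest, must sum to zero.
n − 2 = 0, so n = 2.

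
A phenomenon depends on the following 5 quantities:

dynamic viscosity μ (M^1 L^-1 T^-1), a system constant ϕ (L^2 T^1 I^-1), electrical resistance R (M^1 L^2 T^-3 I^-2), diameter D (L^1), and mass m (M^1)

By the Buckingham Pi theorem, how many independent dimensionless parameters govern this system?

1

There are 5 variables and 4 base dimensions (M, L, T, I).
The dimension matrix has rank 4.
Independent dimensionless groups: 5 − 4 = 1.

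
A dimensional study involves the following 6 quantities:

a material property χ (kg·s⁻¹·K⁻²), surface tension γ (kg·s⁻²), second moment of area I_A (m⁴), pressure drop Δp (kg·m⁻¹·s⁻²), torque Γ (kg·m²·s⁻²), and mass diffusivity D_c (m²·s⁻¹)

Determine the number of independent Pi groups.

There are 6 variables and 4 base dimensions (M, L, T, Θ).
The dimension matrix has rank 4.
Independent dimensionless groups: 6 − 4 = 2.

2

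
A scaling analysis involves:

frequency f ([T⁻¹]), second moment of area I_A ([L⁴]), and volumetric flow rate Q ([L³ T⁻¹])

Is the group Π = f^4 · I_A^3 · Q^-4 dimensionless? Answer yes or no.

Sum the exponent of each base dimension across the product:
  M: 4·[f]_M + 3·[I_A]_M − 4·[Q]_M = 4·(0) + 3·(0) − 4·(0) = 0
  L: 4·[f]_L + 3·[I_A]_L − 4·[Q]_L = 4·(0) + 3·(4) − 4·(3) = 0
  T: 4·[f]_T + 3·[I_A]_T − 4·[Q]_T = 4·(-1) + 3·(0) − 4·(-1) = 0
All base exponents vanish — dimensionless.

yes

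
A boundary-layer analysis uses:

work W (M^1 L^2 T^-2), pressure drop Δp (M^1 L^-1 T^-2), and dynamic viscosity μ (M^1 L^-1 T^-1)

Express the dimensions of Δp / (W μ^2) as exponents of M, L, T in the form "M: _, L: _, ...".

M: -2, L: -1, T: 2

Collect each base-dimension exponent across the product:
  M: −(1) + (1) − 2·(1) = -2
  L: −(2) + (-1) − 2·(-1) = -1
  T: −(-2) + (-2) − 2·(-1) = 2
So the dimensions are [M⁻² L⁻¹ T²].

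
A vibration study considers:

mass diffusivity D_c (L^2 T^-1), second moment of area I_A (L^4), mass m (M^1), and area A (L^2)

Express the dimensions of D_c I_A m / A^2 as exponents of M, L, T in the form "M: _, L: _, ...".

M: 1, L: 2, T: -1

Collect each base-dimension exponent across the product:
  M: (0) + (0) + (1) − 2·(0) = 1
  L: (2) + (4) + (0) − 2·(2) = 2
  T: (-1) + (0) + (0) − 2·(0) = -1
So the dimensions are [M L² T⁻¹].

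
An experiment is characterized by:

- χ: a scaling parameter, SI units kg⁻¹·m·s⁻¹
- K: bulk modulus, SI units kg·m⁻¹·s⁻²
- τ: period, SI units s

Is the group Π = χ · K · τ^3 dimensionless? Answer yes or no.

yes

Sum the exponent of each base dimension across the product:
  M: [χ]_M + [K]_M + 3·[τ]_M = (-1) + (1) + 3·(0) = 0
  L: [χ]_L + [K]_L + 3·[τ]_L = (1) + (-1) + 3·(0) = 0
  T: [χ]_T + [K]_T + 3·[τ]_T = (-1) + (-2) + 3·(1) = 0
All base exponents vanish — dimensionless.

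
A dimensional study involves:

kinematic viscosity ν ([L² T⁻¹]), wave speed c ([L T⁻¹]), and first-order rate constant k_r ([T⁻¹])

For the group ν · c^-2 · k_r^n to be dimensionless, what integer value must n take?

Balance the T exponent: (-1)·n from k_r, plus (-1) − 2·(-1) = 1 from the rest, must sum to zero.
−n + 1 = 0, so n = 1.

1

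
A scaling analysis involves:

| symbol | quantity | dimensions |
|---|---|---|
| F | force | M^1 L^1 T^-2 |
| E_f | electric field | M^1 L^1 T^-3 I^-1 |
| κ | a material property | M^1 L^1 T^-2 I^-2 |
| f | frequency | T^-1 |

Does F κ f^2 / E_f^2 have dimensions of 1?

Sum the exponent of each base dimension across the product:
  M: [F]_M − 2·[E_f]_M + [κ]_M + 2·[f]_M = (1) − 2·(1) + (1) + 2·(0) = 0
  L: [F]_L − 2·[E_f]_L + [κ]_L + 2·[f]_L = (1) − 2·(1) + (1) + 2·(0) = 0
  T: [F]_T − 2·[E_f]_T + [κ]_T + 2·[f]_T = (-2) − 2·(-3) + (-2) + 2·(-1) = 0
  I: [F]_I − 2·[E_f]_I + [κ]_I + 2·[f]_I = (0) − 2·(-1) + (-2) + 2·(0) = 0
All base exponents vanish — dimensionless.

yes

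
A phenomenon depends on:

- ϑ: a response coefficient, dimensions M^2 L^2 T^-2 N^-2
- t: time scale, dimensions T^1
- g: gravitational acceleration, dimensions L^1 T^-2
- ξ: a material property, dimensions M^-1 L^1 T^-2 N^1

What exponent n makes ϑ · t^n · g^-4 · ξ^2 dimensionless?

Balance the T exponent: (1)·n from t, plus (-2) − 4·(-2) + 2·(-2) = 2 from the rest, must sum to zero.
n + 2 = 0, so n = -2.

-2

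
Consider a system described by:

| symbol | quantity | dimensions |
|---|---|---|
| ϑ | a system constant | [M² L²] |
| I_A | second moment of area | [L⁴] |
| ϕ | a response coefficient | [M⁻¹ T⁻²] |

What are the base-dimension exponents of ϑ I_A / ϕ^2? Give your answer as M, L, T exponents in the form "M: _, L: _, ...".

Collect each base-dimension exponent across the product:
  M: (2) + (0) − 2·(-1) = 4
  L: (2) + (4) − 2·(0) = 6
  T: (0) + (0) − 2·(-2) = 4
So the dimensions are [M⁴ L⁶ T⁴].

M: 4, L: 6, T: 4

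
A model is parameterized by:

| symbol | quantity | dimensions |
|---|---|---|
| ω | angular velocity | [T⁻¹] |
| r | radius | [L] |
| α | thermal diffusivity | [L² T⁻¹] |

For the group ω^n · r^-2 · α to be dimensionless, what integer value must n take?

Balance the T exponent: (-1)·n from ω, plus −2·(0) + (-1) = -1 from the rest, must sum to zero.
−n − 1 = 0, so n = -1.

-1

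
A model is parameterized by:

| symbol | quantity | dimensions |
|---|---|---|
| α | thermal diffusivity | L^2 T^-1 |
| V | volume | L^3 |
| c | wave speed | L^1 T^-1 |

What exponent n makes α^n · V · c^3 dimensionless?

-3

Balance the L exponent: (2)·n from α, plus (3) + 3·(1) = 6 from the rest, must sum to zero.
2n + 6 = 0, so n = -3.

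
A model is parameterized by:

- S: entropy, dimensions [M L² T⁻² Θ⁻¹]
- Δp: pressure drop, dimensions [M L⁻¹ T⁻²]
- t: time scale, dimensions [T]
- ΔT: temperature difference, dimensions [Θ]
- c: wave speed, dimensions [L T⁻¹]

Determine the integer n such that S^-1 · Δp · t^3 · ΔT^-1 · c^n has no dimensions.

Balance the L exponent: (1)·n from c, plus −(2) + (-1) + 3·(0) − (0) = -3 from the rest, must sum to zero.
n − 3 = 0, so n = 3.

3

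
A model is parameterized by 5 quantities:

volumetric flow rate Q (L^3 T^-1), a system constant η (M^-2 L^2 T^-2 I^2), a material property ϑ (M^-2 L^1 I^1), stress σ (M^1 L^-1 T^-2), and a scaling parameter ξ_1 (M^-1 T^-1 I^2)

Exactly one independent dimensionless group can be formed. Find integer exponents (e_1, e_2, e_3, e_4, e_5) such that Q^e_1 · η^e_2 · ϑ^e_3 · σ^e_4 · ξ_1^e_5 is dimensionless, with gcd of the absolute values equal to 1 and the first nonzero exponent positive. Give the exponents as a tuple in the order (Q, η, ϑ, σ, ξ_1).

M: e_1·(0) + e_2·(-2) + e_3·(-2) + e_4·(1) + e_5·(-1) = 0
L: e_1·(3) + e_2·(2) + e_3·(1) + e_4·(-1) + e_5·(0) = 0
T: e_1·(-1) + e_2·(-2) + e_3·(0) + e_4·(-2) + e_5·(-1) = 0
I: e_1·(0) + e_2·(2) + e_3·(1) + e_4·(0) + e_5·(2) = 0
Solving this homogeneous linear system for the smallest-integer solution (first nonzero entry positive) gives (1, -2, 2, 1, 1).

(1, -2, 2, 1, 1)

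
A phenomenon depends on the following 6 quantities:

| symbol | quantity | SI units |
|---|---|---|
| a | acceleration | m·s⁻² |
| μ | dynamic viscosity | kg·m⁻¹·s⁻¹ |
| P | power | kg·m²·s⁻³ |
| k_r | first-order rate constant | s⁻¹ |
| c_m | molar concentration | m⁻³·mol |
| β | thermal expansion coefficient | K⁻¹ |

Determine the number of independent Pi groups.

There are 6 variables and 5 base dimensions (M, L, T, Θ, N).
The dimension matrix has rank 5.
Independent dimensionless groups: 6 − 5 = 1.

1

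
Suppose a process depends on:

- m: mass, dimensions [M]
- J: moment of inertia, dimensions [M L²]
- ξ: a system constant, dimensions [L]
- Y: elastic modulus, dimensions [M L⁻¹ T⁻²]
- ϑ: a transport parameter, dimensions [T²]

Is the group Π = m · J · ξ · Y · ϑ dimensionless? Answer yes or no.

Sum the exponent of each base dimension across the product:
  M: [m]_M + [J]_M + [ξ]_M + [Y]_M + [ϑ]_M = (1) + (1) + (0) + (1) + (0) = 3
  L: [m]_L + [J]_L + [ξ]_L + [Y]_L + [ϑ]_L = (0) + (2) + (1) + (-1) + (0) = 2
  T: [m]_T + [J]_T + [ξ]_T + [Y]_T + [ϑ]_T = (0) + (0) + (0) + (-2) + (2) = 0
Net dimensions [M³ L²] ≠ [1] — not dimensionless.

no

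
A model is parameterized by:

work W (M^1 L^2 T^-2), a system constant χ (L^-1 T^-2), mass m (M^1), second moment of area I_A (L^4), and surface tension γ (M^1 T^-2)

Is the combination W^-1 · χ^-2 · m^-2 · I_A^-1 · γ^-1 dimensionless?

no

Sum the exponent of each base dimension across the product:
  M: −[W]_M − 2·[χ]_M − 2·[m]_M − [I_A]_M − [γ]_M = −(1) − 2·(0) − 2·(1) − (0) − (1) = -4
  L: −[W]_L − 2·[χ]_L − 2·[m]_L − [I_A]_L − [γ]_L = −(2) − 2·(-1) − 2·(0) − (4) − (0) = -4
  T: −[W]_T − 2·[χ]_T − 2·[m]_T − [I_A]_T − [γ]_T = −(-2) − 2·(-2) − 2·(0) − (0) − (-2) = 8
Net dimensions [M⁻⁴ L⁻⁴ T⁸] ≠ [1] — not dimensionless.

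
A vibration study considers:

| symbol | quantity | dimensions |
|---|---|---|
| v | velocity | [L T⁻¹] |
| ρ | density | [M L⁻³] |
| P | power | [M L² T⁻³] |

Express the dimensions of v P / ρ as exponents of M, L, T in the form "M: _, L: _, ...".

Collect each base-dimension exponent across the product:
  M: (0) − (1) + (1) = 0
  L: (1) − (-3) + (2) = 6
  T: (-1) − (0) + (-3) = -4
So the dimensions are [L⁶ T⁻⁴].

M: 0, L: 6, T: -4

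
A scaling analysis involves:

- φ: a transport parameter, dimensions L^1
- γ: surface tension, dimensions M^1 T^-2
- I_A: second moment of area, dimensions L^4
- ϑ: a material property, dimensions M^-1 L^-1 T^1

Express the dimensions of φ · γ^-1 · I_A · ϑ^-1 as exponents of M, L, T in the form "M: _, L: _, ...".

Collect each base-dimension exponent across the product:
  M: (0) − (1) + (0) − (-1) = 0
  L: (1) − (0) + (4) − (-1) = 6
  T: (0) − (-2) + (0) − (1) = 1
So the dimensions are [L⁶ T].

M: 0, L: 6, T: 1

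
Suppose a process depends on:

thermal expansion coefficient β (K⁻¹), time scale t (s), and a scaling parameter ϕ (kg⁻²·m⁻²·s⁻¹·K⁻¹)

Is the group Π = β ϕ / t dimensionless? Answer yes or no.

Sum the exponent of each base dimension across the product:
  M: [β]_M − [t]_M + [ϕ]_M = (0) − (0) + (-2) = -2
  L: [β]_L − [t]_L + [ϕ]_L = (0) − (0) + (-2) = -2
  T: [β]_T − [t]_T + [ϕ]_T = (0) − (1) + (-1) = -2
  Θ: [β]_Θ − [t]_Θ + [ϕ]_Θ = (-1) − (0) + (-1) = -2
Net dimensions [M⁻² L⁻² T⁻² Θ⁻²] ≠ [1] — not dimensionless.

no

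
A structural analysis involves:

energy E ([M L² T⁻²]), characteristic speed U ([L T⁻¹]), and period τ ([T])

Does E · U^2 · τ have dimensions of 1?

no

Sum the exponent of each base dimension across the product:
  M: [E]_M + 2·[U]_M + [τ]_M = (1) + 2·(0) + (0) = 1
  L: [E]_L + 2·[U]_L + [τ]_L = (2) + 2·(1) + (0) = 4
  T: [E]_T + 2·[U]_T + [τ]_T = (-2) + 2·(-1) + (1) = -3
Net dimensions [M L⁴ T⁻³] ≠ [1] — not dimensionless.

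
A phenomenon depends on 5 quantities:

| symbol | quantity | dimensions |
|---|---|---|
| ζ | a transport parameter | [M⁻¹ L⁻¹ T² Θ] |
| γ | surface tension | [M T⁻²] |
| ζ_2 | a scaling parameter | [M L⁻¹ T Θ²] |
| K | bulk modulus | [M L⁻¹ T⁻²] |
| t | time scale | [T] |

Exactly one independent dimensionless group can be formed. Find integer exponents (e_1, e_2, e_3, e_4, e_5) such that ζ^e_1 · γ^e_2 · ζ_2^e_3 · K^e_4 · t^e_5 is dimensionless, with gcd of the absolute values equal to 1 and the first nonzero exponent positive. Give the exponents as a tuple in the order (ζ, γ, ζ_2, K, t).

M: e_1·(-1) + e_2·(1) + e_3·(1) + e_4·(1) + e_5·(0) = 0
L: e_1·(-1) + e_2·(0) + e_3·(-1) + e_4·(-1) + e_5·(0) = 0
T: e_1·(2) + e_2·(-2) + e_3·(1) + e_4·(-2) + e_5·(1) = 0
Θ: e_1·(1) + e_2·(0) + e_3·(2) + e_4·(0) + e_5·(0) = 0
Solving this homogeneous linear system for the smallest-integer solution (first nonzero entry positive) gives (2, 4, -1, -1, 3).

(2, 4, -1, -1, 3)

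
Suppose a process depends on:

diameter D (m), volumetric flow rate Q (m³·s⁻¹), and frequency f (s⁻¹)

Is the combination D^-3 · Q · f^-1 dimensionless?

yes

Sum the exponent of each base dimension across the product:
  L: −3·[D]_L + [Q]_L − [f]_L = −3·(1) + (3) − (0) = 0
  T: −3·[D]_T + [Q]_T − [f]_T = −3·(0) + (-1) − (-1) = 0
All base exponents vanish — dimensionless.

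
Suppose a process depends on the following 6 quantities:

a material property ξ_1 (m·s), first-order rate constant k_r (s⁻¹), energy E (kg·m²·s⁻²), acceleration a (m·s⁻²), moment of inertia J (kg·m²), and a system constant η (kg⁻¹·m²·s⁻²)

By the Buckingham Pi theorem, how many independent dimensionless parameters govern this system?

There are 6 variables and 3 base dimensions (M, L, T).
The dimension matrix has rank 3.
Independent dimensionless groups: 6 − 3 = 3.

3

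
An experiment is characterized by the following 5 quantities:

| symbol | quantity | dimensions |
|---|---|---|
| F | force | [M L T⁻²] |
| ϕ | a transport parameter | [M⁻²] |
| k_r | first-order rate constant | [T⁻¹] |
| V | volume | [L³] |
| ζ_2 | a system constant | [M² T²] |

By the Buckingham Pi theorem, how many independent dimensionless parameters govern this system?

There are 5 variables and 3 base dimensions (M, L, T).
The dimension matrix has rank 3.
Independent dimensionless groups: 5 − 3 = 2.

2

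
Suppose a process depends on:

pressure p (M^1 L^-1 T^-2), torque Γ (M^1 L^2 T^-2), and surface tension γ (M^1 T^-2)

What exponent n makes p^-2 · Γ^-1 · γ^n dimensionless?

Balance the M exponent: (1)·n from γ, plus −2·(1) − (1) = -3 from the rest, must sum to zero.
n − 3 = 0, so n = 3.

3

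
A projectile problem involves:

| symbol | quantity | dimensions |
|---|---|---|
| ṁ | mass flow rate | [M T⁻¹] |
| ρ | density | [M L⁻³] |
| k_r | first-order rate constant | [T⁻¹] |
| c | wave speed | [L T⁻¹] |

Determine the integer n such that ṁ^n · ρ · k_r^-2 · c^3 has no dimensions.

Balance the M exponent: (1)·n from ṁ, plus (1) − 2·(0) + 3·(0) = 1 from the rest, must sum to zero.
n + 1 = 0, so n = -1.

-1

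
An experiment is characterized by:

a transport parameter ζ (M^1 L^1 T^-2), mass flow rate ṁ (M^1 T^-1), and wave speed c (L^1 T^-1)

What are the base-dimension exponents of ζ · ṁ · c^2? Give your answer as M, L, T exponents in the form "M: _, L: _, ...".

Collect each base-dimension exponent across the product:
  M: (1) + (1) + 2·(0) = 2
  L: (1) + (0) + 2·(1) = 3
  T: (-2) + (-1) + 2·(-1) = -5
So the dimensions are [M² L³ T⁻⁵].

M: 2, L: 3, T: -5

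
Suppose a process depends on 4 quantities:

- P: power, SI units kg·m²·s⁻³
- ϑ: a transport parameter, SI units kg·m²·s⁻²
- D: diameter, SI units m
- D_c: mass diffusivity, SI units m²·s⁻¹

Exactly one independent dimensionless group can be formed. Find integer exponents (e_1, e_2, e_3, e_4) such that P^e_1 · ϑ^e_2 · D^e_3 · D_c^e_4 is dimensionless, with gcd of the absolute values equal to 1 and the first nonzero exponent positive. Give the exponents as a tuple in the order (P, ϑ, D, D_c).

(1, -1, 2, -1)

M: e_1·(1) + e_2·(1) + e_3·(0) + e_4·(0) = 0
L: e_1·(2) + e_2·(2) + e_3·(1) + e_4·(2) = 0
T: e_1·(-3) + e_2·(-2) + e_3·(0) + e_4·(-1) = 0
Solving this homogeneous linear system for the smallest-integer solution (first nonzero entry positive) gives (1, -1, 2, -1).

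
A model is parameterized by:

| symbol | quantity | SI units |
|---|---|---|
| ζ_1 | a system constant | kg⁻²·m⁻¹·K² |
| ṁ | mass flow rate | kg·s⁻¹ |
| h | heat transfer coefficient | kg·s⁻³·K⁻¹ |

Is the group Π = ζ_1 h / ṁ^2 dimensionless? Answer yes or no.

no

Sum the exponent of each base dimension across the product:
  M: [ζ_1]_M − 2·[ṁ]_M + [h]_M = (-2) − 2·(1) + (1) = -3
  L: [ζ_1]_L − 2·[ṁ]_L + [h]_L = (-1) − 2·(0) + (0) = -1
  T: [ζ_1]_T − 2·[ṁ]_T + [h]_T = (0) − 2·(-1) + (-3) = -1
  Θ: [ζ_1]_Θ − 2·[ṁ]_Θ + [h]_Θ = (2) − 2·(0) + (-1) = 1
Net dimensions [M⁻³ L⁻¹ T⁻¹ Θ] ≠ [1] — not dimensionless.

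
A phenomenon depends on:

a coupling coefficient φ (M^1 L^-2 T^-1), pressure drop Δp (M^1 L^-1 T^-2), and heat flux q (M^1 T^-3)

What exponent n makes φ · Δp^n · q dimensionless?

-2

Balance the M exponent: (1)·n from Δp, plus (1) + (1) = 2 from the rest, must sum to zero.
n + 2 = 0, so n = -2.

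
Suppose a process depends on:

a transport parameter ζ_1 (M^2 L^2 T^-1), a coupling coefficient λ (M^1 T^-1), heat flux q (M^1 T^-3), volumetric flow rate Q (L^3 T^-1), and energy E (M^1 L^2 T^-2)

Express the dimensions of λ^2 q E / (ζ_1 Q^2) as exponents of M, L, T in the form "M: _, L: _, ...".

M: 2, L: -6, T: -4

Collect each base-dimension exponent across the product:
  M: −(2) + 2·(1) + (1) − 2·(0) + (1) = 2
  L: −(2) + 2·(0) + (0) − 2·(3) + (2) = -6
  T: −(-1) + 2·(-1) + (-3) − 2·(-1) + (-2) = -4
So the dimensions are [M² L⁻⁶ T⁻⁴].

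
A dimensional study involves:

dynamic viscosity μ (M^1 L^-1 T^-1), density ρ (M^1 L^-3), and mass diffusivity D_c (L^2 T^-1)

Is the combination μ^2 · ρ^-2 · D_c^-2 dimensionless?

Sum the exponent of each base dimension across the product:
  M: 2·[μ]_M − 2·[ρ]_M − 2·[D_c]_M = 2·(1) − 2·(1) − 2·(0) = 0
  L: 2·[μ]_L − 2·[ρ]_L − 2·[D_c]_L = 2·(-1) − 2·(-3) − 2·(2) = 0
  T: 2·[μ]_T − 2·[ρ]_T − 2·[D_c]_T = 2·(-1) − 2·(0) − 2·(-1) = 0
All base exponents vanish — dimensionless.

yes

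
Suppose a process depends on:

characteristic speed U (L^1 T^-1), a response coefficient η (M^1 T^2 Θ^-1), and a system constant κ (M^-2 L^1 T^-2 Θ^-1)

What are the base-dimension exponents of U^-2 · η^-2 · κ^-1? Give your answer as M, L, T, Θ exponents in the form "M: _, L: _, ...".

Collect each base-dimension exponent across the product:
  M: −2·(0) − 2·(1) − (-2) = 0
  L: −2·(1) − 2·(0) − (1) = -3
  T: −2·(-1) − 2·(2) − (-2) = 0
  Θ: −2·(0) − 2·(-1) − (-1) = 3
So the dimensions are [L⁻³ Θ³].

M: 0, L: -3, T: 0, Θ: 3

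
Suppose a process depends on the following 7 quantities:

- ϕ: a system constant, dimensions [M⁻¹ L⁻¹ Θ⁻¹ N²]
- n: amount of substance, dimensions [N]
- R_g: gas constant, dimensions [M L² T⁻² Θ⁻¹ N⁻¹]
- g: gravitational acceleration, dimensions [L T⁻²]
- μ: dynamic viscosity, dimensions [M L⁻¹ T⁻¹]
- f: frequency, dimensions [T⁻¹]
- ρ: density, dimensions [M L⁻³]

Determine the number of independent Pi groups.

There are 7 variables and 5 base dimensions (M, L, T, Θ, N).
The dimension matrix has rank 5.
Independent dimensionless groups: 7 − 5 = 2.

2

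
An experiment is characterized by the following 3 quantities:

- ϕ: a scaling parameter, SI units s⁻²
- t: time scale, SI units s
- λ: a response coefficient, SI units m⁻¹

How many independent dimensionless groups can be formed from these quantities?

There are 3 variables and 2 base dimensions (L, T).
The dimension matrix has rank 2.
Independent dimensionless groups: 3 − 2 = 1.

1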